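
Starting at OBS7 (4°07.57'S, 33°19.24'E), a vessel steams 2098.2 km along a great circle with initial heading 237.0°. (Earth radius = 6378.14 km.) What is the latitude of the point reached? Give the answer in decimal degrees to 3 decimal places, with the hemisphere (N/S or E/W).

14.099°S

OBS7: φ = -4.12617°, λ = +33.32067°
δ = d/R = 2098.2/6378.14 = 0.328967 rad
φ₂ = arcsin(sin φ₁ cos δ + cos φ₁ sin δ cos θ)
   = arcsin(-0.07195·0.94638 + 0.99741·0.32307·-0.54464) = -14.09869°
λ₂ = λ₁ + atan2(sin θ sin δ cos φ₁, cos δ − sin φ₁ sin φ₂) = 17.09860°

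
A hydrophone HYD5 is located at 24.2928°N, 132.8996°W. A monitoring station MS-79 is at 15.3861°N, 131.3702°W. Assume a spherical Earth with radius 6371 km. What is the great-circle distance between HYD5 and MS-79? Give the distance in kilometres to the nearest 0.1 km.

Δφ = -8.9067°,  Δλ = 1.5294°
a = sin²(Δφ/2) + cos φ₁ cos φ₂ sin²(Δλ/2) = 0.006186
c = 2·arcsin(√a) = 0.157460 rad = 9.0218°
d = R·c = 6371 × 0.157460 = 1003.2 km

1003.2 km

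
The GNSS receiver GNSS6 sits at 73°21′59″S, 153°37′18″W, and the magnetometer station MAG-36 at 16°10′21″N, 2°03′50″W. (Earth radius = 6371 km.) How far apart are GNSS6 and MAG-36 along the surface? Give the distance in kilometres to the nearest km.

GNSS6: φ = -73.36639°, λ = -153.62167°
MAG-36: φ = +16.17250°, λ = -2.06389°
Δφ = 89.5389°,  Δλ = 151.5578°
a = sin²(Δφ/2) + cos φ₁ cos φ₂ sin²(Δλ/2) = 0.754307
c = 2·arcsin(√a) = 2.104371 rad = 120.5716°
d = R·c = 6371 × 2.104371 = 13406.9 km

13407 km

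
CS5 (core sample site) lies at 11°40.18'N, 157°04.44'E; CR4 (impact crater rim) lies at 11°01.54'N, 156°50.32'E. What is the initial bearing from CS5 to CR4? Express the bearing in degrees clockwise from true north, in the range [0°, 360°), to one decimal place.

199.7°

CS5: φ = +11.66967°, λ = +157.07400°
CR4: φ = +11.02567°, λ = +156.83867°
Δλ = -0.2353°
y = sin Δλ · cos φ₂ = -0.004032
x = cos φ₁ sin φ₂ − sin φ₁ cos φ₂ cos Δλ = -0.011238
θ = atan2(y, x) = -160.2651° → 199.7349° (mod 360°)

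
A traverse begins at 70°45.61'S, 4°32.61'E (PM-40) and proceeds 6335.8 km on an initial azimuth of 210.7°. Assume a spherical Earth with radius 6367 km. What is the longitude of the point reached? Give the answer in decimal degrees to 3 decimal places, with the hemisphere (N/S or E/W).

PM-40: φ = -70.76017°, λ = +4.54350°
δ = d/R = 6335.8/6367 = 0.995100 rad
φ₂ = arcsin(sin φ₁ cos δ + cos φ₁ sin δ cos θ)
   = arcsin(-0.94415·0.54442 + 0.32952·0.83881·-0.85985) = -48.73633°
λ₂ = λ₁ + atan2(sin θ sin δ cos φ₁, cos δ − sin φ₁ sin φ₂) = -134.96532°

134.965°W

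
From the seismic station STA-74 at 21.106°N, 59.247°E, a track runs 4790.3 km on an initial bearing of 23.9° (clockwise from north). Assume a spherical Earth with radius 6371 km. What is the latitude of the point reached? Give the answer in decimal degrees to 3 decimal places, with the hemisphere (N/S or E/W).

57.734°N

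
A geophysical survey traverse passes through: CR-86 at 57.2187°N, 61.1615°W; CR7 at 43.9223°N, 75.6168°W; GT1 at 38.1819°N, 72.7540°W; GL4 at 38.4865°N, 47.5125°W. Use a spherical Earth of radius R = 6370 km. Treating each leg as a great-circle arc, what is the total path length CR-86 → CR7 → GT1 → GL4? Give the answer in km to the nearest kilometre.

4665 km

CR-86→CR7: c = 0.280752 rad, d = 1788.39 km
CR7→GT1: c = 0.107021 rad, d = 681.72 km
GT1→GL4: c = 0.344521 rad, d = 2194.60 km
Total = 1788.39 + 681.72 + 2194.60 = 4664.71 km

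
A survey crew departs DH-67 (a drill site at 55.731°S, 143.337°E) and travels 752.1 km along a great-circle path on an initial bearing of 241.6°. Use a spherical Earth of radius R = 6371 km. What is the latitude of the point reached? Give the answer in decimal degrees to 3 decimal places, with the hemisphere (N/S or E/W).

58.451°S

δ = d/R = 752.1/6371 = 0.118051 rad
φ₂ = arcsin(sin φ₁ cos δ + cos φ₁ sin δ cos θ)
   = arcsin(-0.82640·0.99304 + 0.56308·0.11778·-0.47562) = -58.45107°
λ₂ = λ₁ + atan2(sin θ sin δ cos φ₁, cos δ − sin φ₁ sin φ₂) = 131.91662°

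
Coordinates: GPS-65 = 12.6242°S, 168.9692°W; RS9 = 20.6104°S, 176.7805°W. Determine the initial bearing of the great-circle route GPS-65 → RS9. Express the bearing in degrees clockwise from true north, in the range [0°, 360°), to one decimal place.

Δλ = -7.8113°
y = sin Δλ · cos φ₂ = -0.127212
x = cos φ₁ sin φ₂ − sin φ₁ cos φ₂ cos Δλ = -0.140833
θ = atan2(y, x) = -137.9090° → 222.0910° (mod 360°)

222.1°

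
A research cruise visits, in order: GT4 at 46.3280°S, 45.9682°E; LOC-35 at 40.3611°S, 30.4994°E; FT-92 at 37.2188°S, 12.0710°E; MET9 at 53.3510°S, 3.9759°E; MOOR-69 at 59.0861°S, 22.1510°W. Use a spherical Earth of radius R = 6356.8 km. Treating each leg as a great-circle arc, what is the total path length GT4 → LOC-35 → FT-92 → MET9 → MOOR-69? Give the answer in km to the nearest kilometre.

6652 km

GT4→LOC-35: c = 0.221713 rad, d = 1409.39 km
LOC-35→FT-92: c = 0.256120 rad, d = 1628.11 km
FT-92→MET9: c = 0.298132 rad, d = 1895.17 km
MET9→MOOR-69: c = 0.270415 rad, d = 1718.98 km
Total = 1409.39 + 1628.11 + 1895.17 + 1718.98 = 6651.64 km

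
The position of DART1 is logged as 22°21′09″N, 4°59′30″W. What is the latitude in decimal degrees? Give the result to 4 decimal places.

22.3525°N

22° + 21′/60 + 9″/3600 = 22 + 0.35000 + 0.00250 = 22.3525°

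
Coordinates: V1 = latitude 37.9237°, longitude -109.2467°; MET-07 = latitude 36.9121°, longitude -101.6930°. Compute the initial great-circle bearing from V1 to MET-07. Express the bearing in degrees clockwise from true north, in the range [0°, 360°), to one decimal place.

Δλ = 7.5537°
y = sin Δλ · cos φ₂ = 0.105106
x = cos φ₁ sin φ₂ − sin φ₁ cos φ₂ cos Δλ = -0.013390
θ = atan2(y, x) = 97.2603° → 97.2603° (mod 360°)

97.3°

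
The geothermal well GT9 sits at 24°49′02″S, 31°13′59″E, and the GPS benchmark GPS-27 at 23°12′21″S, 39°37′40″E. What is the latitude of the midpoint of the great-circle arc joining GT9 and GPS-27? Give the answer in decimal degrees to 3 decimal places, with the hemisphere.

24.069°S

GT9: φ = -24.81722°, λ = +31.23306°
GPS-27: φ = -23.20583°, λ = +39.62778°
Bx = cos φ₂ cos Δλ = 0.909248,  By = cos φ₂ sin Δλ = 0.134180
φₘ = atan2(sin φ₁ + sin φ₂, √((cos φ₁ + Bx)² + By²)) = -24.06878°
λₘ = λ₁ + atan2(By, cos φ₁ + Bx) = 35.45676°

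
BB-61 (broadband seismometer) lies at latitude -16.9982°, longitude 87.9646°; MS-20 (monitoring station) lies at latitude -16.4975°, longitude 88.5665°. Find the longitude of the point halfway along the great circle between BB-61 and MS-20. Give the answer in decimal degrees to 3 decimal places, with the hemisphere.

Bx = cos φ₂ cos Δλ = 0.958779,  By = cos φ₂ sin Δλ = 0.010072
φₘ = atan2(sin φ₁ + sin φ₂, √((cos φ₁ + Bx)² + By²)) = -16.74807°
λₘ = λ₁ + atan2(By, cos φ₁ + Bx) = 88.26595°

88.266°E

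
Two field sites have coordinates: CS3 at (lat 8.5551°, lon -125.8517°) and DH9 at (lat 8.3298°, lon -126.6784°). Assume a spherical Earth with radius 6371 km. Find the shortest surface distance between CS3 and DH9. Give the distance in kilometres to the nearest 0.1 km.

Δφ = -0.2253°,  Δλ = -0.8267°
a = sin²(Δφ/2) + cos φ₁ cos φ₂ sin²(Δλ/2) = 0.000055
c = 2·arcsin(√a) = 0.014804 rad = 0.8482°
d = R·c = 6371 × 0.014804 = 94.3 km

94.3 km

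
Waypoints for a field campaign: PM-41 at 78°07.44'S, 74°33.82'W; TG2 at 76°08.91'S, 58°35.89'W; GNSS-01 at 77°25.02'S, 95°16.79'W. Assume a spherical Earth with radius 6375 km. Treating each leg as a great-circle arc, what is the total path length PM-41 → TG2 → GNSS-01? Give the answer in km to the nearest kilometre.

1378 km

PM-41: φ = -78.12400°, λ = -74.56367°
TG2: φ = -76.14850°, λ = -58.59817°
GNSS-01: φ = -77.41700°, λ = -95.27983°
PM-41→TG2: c = 0.070651 rad, d = 450.40 km
TG2→GNSS-01: c = 0.145549 rad, d = 927.88 km
Total = 450.40 + 927.88 = 1378.28 km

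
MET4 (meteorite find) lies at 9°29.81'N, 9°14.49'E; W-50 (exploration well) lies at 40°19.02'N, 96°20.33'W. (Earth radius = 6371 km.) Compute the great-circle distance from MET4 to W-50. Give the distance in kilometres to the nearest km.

MET4: φ = +9.49683°, λ = +9.24150°
W-50: φ = +40.31700°, λ = -96.33883°
Δφ = 30.8202°,  Δλ = -105.5803°
a = sin²(Δφ/2) + cos φ₁ cos φ₂ sin²(Δλ/2) = 0.547617
c = 2·arcsin(√a) = 1.666174 rad = 95.4647°
d = R·c = 6371 × 1.666174 = 10615.2 km

10615 km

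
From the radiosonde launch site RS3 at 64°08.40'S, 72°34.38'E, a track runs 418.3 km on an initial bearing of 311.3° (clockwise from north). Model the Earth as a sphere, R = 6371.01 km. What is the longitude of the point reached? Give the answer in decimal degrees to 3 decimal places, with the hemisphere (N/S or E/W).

RS3: φ = -64.14000°, λ = +72.57300°
δ = d/R = 418.3/6371.01 = 0.065657 rad
φ₂ = arcsin(sin φ₁ cos δ + cos φ₁ sin δ cos θ)
   = arcsin(-0.89986·0.99785 + 0.43617·0.06561·0.66000) = -61.52632°
λ₂ = λ₁ + atan2(sin θ sin δ cos φ₁, cos δ − sin φ₁ sin φ₂) = 66.63877°

66.639°E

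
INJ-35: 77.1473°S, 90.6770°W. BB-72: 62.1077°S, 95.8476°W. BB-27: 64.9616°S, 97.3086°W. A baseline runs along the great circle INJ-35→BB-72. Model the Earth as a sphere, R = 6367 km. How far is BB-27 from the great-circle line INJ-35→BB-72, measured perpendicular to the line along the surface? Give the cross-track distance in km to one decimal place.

δ₁₃ = central angle INJ-35→BB-27 = 0.215644 rad  (haversine)
θ₁₃ = bearing INJ-35→BB-27 = 346.796°,  θ₁₂ = bearing INJ-35→BB-72 = 350.706°
dₓₜ = R·arcsin(sin δ₁₃ · sin(θ₁₃ − θ₁₂)) = 6367·arcsin(0.21398·sin(-3.910°)) = -92.908 km
|dₓₜ| = 92.908 km

92.9 km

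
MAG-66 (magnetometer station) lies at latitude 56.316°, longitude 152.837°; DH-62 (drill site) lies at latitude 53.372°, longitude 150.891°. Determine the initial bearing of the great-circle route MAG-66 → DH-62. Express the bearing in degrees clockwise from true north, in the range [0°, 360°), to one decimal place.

Δλ = -1.9460°
y = sin Δλ · cos φ₂ = -0.020260
x = cos φ₁ sin φ₂ − sin φ₁ cos φ₂ cos Δλ = -0.051074
θ = atan2(y, x) = -158.3629° → 201.6371° (mod 360°)

201.6°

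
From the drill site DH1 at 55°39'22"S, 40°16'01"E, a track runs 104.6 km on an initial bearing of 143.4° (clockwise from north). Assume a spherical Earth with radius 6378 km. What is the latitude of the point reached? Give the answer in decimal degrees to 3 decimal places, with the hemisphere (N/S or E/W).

DH1: φ = -55.65611°, λ = +40.26694°
δ = d/R = 104.6/6378 = 0.016400 rad
φ₂ = arcsin(sin φ₁ cos δ + cos φ₁ sin δ cos θ)
   = arcsin(-0.82567·0.99987 + 0.56416·0.01640·-0.80282) = -56.40639°
λ₂ = λ₁ + atan2(sin θ sin δ cos φ₁, cos δ − sin φ₁ sin φ₂) = 41.27951°

56.406°S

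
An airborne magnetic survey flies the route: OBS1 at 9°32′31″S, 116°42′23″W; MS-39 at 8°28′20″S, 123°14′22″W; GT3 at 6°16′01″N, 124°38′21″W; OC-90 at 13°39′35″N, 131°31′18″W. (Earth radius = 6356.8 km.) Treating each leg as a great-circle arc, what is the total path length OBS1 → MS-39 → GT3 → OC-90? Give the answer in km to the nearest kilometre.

3481 km

OBS1: φ = -9.54194°, λ = -116.70639°
MS-39: φ = -8.47222°, λ = -123.23944°
GT3: φ = +6.26694°, λ = -124.63917°
OC-90: φ = +13.65972°, λ = -131.52167°
OBS1→MS-39: c = 0.114151 rad, d = 725.64 km
MS-39→GT3: c = 0.258398 rad, d = 1642.58 km
GT3→OC-90: c = 0.174997 rad, d = 1112.42 km
Total = 725.64 + 1642.58 + 1112.42 = 3480.64 km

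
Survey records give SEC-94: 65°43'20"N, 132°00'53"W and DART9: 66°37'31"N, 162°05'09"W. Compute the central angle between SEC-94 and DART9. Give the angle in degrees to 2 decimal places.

12.06°

SEC-94: φ = +65.72222°, λ = -132.01472°
DART9: φ = +66.62528°, λ = -162.08583°
Δφ = 0.9031°,  Δλ = -30.0711°
a = sin²(Δφ/2) + cos φ₁ cos φ₂ sin²(Δλ/2) = 0.011040
c = 2·arcsin(√a) = 0.210532 rad = 12.0626°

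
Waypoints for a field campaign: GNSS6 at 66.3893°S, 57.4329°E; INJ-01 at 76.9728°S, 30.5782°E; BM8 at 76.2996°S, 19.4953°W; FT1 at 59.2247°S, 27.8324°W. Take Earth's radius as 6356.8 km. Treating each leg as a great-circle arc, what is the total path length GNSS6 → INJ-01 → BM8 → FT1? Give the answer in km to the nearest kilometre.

GNSS6→INJ-01: c = 0.231812 rad, d = 1473.58 km
INJ-01→BM8: c = 0.196235 rad, d = 1247.43 km
BM8→FT1: c = 0.302344 rad, d = 1921.94 km
Total = 1473.58 + 1247.43 + 1921.94 = 4642.95 km

4643 km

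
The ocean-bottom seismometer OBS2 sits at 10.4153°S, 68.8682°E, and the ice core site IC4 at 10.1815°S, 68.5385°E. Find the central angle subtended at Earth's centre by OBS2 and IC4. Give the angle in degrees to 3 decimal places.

0.400°

Δφ = 0.2338°,  Δλ = -0.3297°
a = sin²(Δφ/2) + cos φ₁ cos φ₂ sin²(Δλ/2) = 0.000012
c = 2·arcsin(√a) = 0.006979 rad = 0.3999°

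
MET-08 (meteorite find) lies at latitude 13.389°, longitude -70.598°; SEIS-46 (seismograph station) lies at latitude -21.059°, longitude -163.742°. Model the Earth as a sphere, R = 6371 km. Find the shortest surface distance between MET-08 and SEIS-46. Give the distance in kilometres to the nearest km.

Δφ = -34.4480°,  Δλ = -93.1440°
a = sin²(Δφ/2) + cos φ₁ cos φ₂ sin²(Δλ/2) = 0.566499
c = 2·arcsin(√a) = 1.704190 rad = 97.6429°
d = R·c = 6371 × 1.704190 = 10857.4 km

10857 km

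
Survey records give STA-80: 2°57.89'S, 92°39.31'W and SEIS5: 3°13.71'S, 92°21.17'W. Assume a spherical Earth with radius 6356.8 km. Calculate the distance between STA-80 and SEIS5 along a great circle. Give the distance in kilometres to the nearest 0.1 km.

44.5 km

STA-80: φ = -2.96483°, λ = -92.65517°
SEIS5: φ = -3.22850°, λ = -92.35283°
Δφ = -0.2637°,  Δλ = 0.3023°
a = sin²(Δφ/2) + cos φ₁ cos φ₂ sin²(Δλ/2) = 0.000012
c = 2·arcsin(√a) = 0.006996 rad = 0.4008°
d = R·c = 6356.8 × 0.006996 = 44.5 km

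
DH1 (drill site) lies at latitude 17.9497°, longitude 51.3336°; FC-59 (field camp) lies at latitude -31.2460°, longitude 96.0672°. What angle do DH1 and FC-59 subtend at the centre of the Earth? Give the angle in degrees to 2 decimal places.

65.30°

Δφ = -49.1957°,  Δλ = 44.7336°
a = sin²(Δφ/2) + cos φ₁ cos φ₂ sin²(Δλ/2) = 0.291038
c = 2·arcsin(√a) = 1.139637 rad = 65.2964°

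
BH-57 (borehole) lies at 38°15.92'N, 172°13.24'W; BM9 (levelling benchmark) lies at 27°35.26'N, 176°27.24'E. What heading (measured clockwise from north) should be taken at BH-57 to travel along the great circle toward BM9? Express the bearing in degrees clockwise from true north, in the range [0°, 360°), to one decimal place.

224.9°

BH-57: φ = +38.26533°, λ = -172.22067°
BM9: φ = +27.58767°, λ = +176.45400°
Δλ = -11.3253°
y = sin Δλ · cos φ₂ = -0.174052
x = cos φ₁ sin φ₂ − sin φ₁ cos φ₂ cos Δλ = -0.174596
θ = atan2(y, x) = -135.0893° → 224.9107° (mod 360°)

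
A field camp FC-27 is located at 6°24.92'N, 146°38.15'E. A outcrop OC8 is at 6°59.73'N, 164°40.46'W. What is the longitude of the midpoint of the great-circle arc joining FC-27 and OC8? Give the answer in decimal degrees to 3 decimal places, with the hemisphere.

170.965°E

FC-27: φ = +6.41533°, λ = +146.63583°
OC8: φ = +6.99550°, λ = -164.67433°
Bx = cos φ₂ cos Δλ = 0.655221,  By = cos φ₂ sin Δλ = 0.745555
φₘ = atan2(sin φ₁ + sin φ₂, √((cos φ₁ + Bx)² + By²)) = 7.35300°
λₘ = λ₁ + atan2(By, cos φ₁ + Bx) = 170.96532°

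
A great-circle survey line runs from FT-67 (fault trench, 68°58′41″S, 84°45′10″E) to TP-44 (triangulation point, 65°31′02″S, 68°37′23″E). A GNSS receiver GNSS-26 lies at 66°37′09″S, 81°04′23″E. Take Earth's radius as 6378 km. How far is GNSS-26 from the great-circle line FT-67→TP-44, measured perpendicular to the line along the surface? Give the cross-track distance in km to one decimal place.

180.6 km

FT-67: φ = -68.97806°, λ = +84.75278°
TP-44: φ = -65.51722°, λ = +68.62306°
GNSS-26: φ = -66.61917°, λ = +81.07306°
δ₁₃ = central angle FT-67→GNSS-26 = 0.047772 rad  (haversine)
θ₁₃ = bearing FT-67→GNSS-26 = 327.769°,  θ₁₂ = bearing FT-67→TP-44 = 291.408°
dₓₜ = R·arcsin(sin δ₁₃ · sin(θ₁₃ − θ₁₂)) = 6378·arcsin(0.04775·sin(36.361°)) = 180.595 km
|dₓₜ| = 180.595 km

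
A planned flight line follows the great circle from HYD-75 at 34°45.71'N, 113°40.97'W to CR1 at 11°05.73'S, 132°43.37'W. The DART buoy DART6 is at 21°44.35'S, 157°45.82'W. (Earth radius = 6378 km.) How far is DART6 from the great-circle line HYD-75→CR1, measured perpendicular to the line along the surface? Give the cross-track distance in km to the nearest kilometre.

1920 km

HYD-75: φ = +34.76183°, λ = -113.68283°
CR1: φ = -11.09550°, λ = -132.72283°
DART6: φ = -21.73917°, λ = -157.76367°
δ₁₃ = central angle HYD-75→DART6 = 1.227066 rad  (haversine)
θ₁₃ = bearing HYD-75→DART6 = 223.341°,  θ₁₂ = bearing HYD-75→CR1 = 204.985°
dₓₜ = R·arcsin(sin δ₁₃ · sin(θ₁₃ − θ₁₂)) = 6378·arcsin(0.94150·sin(18.357°)) = 1920.001 km
|dₓₜ| = 1920.001 km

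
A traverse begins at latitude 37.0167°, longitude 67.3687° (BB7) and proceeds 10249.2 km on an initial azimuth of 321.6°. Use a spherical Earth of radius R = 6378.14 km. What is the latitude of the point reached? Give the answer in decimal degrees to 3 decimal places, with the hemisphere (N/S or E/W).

37.128°N

δ = d/R = 10249.2/6378.14 = 1.606926 rad
φ₂ = arcsin(sin φ₁ cos δ + cos φ₁ sin δ cos θ)
   = arcsin(0.60205·-0.03612 + 0.79846·0.99935·0.78369) = 37.12762°
λ₂ = λ₁ + atan2(sin θ sin δ cos φ₁, cos δ − sin φ₁ sin φ₂) = -61.50216°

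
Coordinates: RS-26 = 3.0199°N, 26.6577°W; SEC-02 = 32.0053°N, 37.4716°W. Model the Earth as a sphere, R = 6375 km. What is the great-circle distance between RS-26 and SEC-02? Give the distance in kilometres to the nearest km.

3418 km

Δφ = 28.9854°,  Δλ = -10.8139°
a = sin²(Δφ/2) + cos φ₁ cos φ₂ sin²(Δλ/2) = 0.070147
c = 2·arcsin(√a) = 0.536104 rad = 30.7165°
d = R·c = 6375 × 0.536104 = 3417.7 km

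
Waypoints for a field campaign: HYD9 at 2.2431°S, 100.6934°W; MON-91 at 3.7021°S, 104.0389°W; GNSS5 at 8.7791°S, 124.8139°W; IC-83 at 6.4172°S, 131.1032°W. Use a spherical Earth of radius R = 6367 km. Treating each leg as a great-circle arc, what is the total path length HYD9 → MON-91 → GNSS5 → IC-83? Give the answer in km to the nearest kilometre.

3508 km

HYD9→MON-91: c = 0.063628 rad, d = 405.12 km
MON-91→GNSS5: c = 0.371034 rad, d = 2362.37 km
GNSS5→IC-83: c = 0.116344 rad, d = 740.76 km
Total = 405.12 + 2362.37 + 740.76 = 3508.25 km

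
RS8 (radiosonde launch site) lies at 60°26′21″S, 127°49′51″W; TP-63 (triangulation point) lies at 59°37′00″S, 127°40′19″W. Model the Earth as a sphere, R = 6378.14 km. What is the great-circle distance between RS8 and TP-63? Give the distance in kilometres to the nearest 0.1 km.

RS8: φ = -60.43917°, λ = -127.83083°
TP-63: φ = -59.61667°, λ = -127.67194°
Δφ = 0.8225°,  Δλ = 0.1589°
a = sin²(Δφ/2) + cos φ₁ cos φ₂ sin²(Δλ/2) = 0.000052
c = 2·arcsin(√a) = 0.014422 rad = 0.8263°
d = R·c = 6378.14 × 0.014422 = 92.0 km

92.0 km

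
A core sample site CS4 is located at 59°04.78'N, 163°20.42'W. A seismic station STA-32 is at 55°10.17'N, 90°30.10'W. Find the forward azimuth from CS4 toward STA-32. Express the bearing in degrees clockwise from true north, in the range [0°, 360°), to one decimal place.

63.1°

CS4: φ = +59.07967°, λ = -163.34033°
STA-32: φ = +55.16950°, λ = -90.50167°
Δλ = 72.8387°
y = sin Δλ · cos φ₂ = 0.545722
x = cos φ₁ sin φ₂ − sin φ₁ cos φ₂ cos Δλ = 0.277213
θ = atan2(y, x) = 63.0706° → 63.0706° (mod 360°)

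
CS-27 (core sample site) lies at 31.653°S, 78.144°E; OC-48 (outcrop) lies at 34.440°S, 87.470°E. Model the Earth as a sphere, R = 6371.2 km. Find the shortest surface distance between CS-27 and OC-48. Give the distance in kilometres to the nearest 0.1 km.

922.4 km

Δφ = -2.7870°,  Δλ = 9.3260°
a = sin²(Δφ/2) + cos φ₁ cos φ₂ sin²(Δλ/2) = 0.005231
c = 2·arcsin(√a) = 0.144778 rad = 8.2952°
d = R·c = 6371.2 × 0.144778 = 922.4 km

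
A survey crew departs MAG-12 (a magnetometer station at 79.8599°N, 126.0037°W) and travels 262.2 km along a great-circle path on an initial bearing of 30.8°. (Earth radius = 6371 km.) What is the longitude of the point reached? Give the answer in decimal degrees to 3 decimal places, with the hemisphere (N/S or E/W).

δ = d/R = 262.2/6371 = 0.041155 rad
φ₂ = arcsin(sin φ₁ cos δ + cos φ₁ sin δ cos θ)
   = arcsin(0.98438·0.99915 + 0.17606·0.04114·0.85896) = 81.79694°
λ₂ = λ₁ + atan2(sin θ sin δ cos φ₁, cos δ − sin φ₁ sin φ₂) = -117.51280°

117.513°W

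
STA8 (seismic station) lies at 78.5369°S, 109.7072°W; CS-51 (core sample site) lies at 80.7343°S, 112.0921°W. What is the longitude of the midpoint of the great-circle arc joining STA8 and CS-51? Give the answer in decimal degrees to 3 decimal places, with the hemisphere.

110.775°W

Bx = cos φ₂ cos Δλ = 0.160874,  By = cos φ₂ sin Δλ = -0.006700
φₘ = atan2(sin φ₁ + sin φ₂, √((cos φ₁ + Bx)² + By²)) = -79.63777°
λₘ = λ₁ + atan2(By, cos φ₁ + Bx) = -110.77459°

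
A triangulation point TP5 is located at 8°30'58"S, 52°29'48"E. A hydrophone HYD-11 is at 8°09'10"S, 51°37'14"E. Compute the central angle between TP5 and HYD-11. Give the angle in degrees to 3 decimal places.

0.940°

TP5: φ = -8.51611°, λ = +52.49667°
HYD-11: φ = -8.15278°, λ = +51.62056°
Δφ = 0.3633°,  Δλ = -0.8761°
a = sin²(Δφ/2) + cos φ₁ cos φ₂ sin²(Δλ/2) = 0.000067
c = 2·arcsin(√a) = 0.016405 rad = 0.9399°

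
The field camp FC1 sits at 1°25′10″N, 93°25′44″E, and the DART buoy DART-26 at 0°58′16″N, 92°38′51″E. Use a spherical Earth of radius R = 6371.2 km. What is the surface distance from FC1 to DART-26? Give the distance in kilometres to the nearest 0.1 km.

100.2 km

FC1: φ = +1.41944°, λ = +93.42889°
DART-26: φ = +0.97111°, λ = +92.64750°
Δφ = -0.4483°,  Δλ = -0.7814°
a = sin²(Δφ/2) + cos φ₁ cos φ₂ sin²(Δλ/2) = 0.000062
c = 2·arcsin(√a) = 0.015721 rad = 0.9007°
d = R·c = 6371.2 × 0.015721 = 100.2 km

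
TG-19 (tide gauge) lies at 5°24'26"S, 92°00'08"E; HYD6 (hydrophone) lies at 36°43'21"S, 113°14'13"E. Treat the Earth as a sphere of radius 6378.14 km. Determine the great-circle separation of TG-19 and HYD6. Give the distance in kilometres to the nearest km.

TG-19: φ = -5.40722°, λ = +92.00222°
HYD6: φ = -36.72250°, λ = +113.23694°
Δφ = -31.3153°,  Δλ = 21.2347°
a = sin²(Δφ/2) + cos φ₁ cos φ₂ sin²(Δλ/2) = 0.099929
c = 2·arcsin(√a) = 0.643265 rad = 36.8564°
d = R·c = 6378.14 × 0.643265 = 4102.8 km

4103 km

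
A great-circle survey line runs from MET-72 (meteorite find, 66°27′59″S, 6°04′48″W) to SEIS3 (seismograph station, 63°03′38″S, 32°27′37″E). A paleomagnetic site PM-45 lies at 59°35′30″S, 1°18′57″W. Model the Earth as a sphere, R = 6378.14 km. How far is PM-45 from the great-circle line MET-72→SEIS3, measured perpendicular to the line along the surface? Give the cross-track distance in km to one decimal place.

MET-72: φ = -66.46639°, λ = -6.08000°
SEIS3: φ = -63.06056°, λ = +32.46028°
PM-45: φ = -59.59167°, λ = -1.31583°
δ₁₃ = central angle MET-72→PM-45 = 0.125685 rad  (haversine)
θ₁₃ = bearing MET-72→PM-45 = 19.594°,  θ₁₂ = bearing MET-72→SEIS3 = 96.281°
dₓₜ = R·arcsin(sin δ₁₃ · sin(θ₁₃ − θ₁₂)) = 6378.14·arcsin(0.12535·sin(-76.687°)) = -779.987 km
|dₓₜ| = 779.987 km

780.0 km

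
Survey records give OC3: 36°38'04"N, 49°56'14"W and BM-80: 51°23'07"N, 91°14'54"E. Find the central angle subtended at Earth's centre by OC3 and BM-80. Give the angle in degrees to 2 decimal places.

85.64°

OC3: φ = +36.63444°, λ = -49.93722°
BM-80: φ = +51.38528°, λ = +91.24833°
Δφ = 14.7508°,  Δλ = 141.1856°
a = sin²(Δφ/2) + cos φ₁ cos φ₂ sin²(Δλ/2) = 0.461985
c = 2·arcsin(√a) = 1.494692 rad = 85.6395°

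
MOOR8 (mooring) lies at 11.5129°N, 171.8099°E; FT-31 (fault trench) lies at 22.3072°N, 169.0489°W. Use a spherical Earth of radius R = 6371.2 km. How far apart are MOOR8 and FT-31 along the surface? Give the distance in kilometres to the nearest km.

2360 km

Δφ = 10.7943°,  Δλ = 19.1412°
a = sin²(Δφ/2) + cos φ₁ cos φ₂ sin²(Δλ/2) = 0.033907
c = 2·arcsin(√a) = 0.370391 rad = 21.2218°
d = R·c = 6371.2 × 0.370391 = 2359.8 km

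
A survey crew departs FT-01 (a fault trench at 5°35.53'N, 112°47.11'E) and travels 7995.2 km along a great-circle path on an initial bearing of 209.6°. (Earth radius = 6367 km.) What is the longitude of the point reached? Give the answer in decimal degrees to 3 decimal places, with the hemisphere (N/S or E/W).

FT-01: φ = +5.59217°, λ = +112.78517°
δ = d/R = 7995.2/6367 = 1.255725 rad
φ₂ = arcsin(sin φ₁ cos δ + cos φ₁ sin δ cos θ)
   = arcsin(0.09745·0.30988 + 0.99524·0.95077·-0.86949) = -52.42555°
λ₂ = λ₁ + atan2(sin θ sin δ cos φ₁, cos δ − sin φ₁ sin φ₂) = 62.41839°

62.418°E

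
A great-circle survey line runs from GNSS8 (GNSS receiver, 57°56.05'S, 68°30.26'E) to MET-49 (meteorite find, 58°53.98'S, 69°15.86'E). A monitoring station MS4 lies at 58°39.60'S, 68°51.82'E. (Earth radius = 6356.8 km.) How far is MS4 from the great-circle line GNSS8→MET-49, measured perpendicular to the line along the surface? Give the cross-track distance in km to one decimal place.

GNSS8: φ = -57.93417°, λ = +68.50433°
MET-49: φ = -58.89967°, λ = +69.26433°
MS4: φ = -58.66000°, λ = +68.86367°
δ₁₃ = central angle GNSS8→MS4 = 0.013090 rad  (haversine)
θ₁₃ = bearing GNSS8→MS4 = 165.570°,  θ₁₂ = bearing GNSS8→MET-49 = 157.919°
dₓₜ = R·arcsin(sin δ₁₃ · sin(θ₁₃ − θ₁₂)) = 6356.8·arcsin(0.01309·sin(7.651°)) = 11.078 km
|dₓₜ| = 11.078 km

11.1 km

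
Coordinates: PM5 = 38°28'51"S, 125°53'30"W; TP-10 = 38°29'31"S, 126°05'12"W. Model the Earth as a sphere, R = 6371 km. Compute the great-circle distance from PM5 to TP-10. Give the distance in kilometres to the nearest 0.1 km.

17.0 km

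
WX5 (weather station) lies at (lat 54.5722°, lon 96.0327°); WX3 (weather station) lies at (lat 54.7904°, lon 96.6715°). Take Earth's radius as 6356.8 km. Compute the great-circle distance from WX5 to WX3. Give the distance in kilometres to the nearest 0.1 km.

Δφ = 0.2182°,  Δλ = 0.6388°
a = sin²(Δφ/2) + cos φ₁ cos φ₂ sin²(Δλ/2) = 0.000014
c = 2·arcsin(√a) = 0.007487 rad = 0.4289°
d = R·c = 6356.8 × 0.007487 = 47.6 km

47.6 km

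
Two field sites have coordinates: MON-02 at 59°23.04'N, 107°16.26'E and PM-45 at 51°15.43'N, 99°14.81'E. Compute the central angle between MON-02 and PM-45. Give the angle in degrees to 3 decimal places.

9.307°

MON-02: φ = +59.38400°, λ = +107.27100°
PM-45: φ = +51.25717°, λ = +99.24683°
Δφ = -8.1268°,  Δλ = -8.0242°
a = sin²(Δφ/2) + cos φ₁ cos φ₂ sin²(Δλ/2) = 0.006581
c = 2·arcsin(√a) = 0.162431 rad = 9.3066°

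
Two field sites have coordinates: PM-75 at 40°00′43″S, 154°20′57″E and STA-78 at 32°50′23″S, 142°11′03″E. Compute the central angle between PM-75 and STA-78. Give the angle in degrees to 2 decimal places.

PM-75: φ = -40.01194°, λ = +154.34917°
STA-78: φ = -32.83972°, λ = +142.18417°
Δφ = 7.1722°,  Δλ = -12.1650°
a = sin²(Δφ/2) + cos φ₁ cos φ₂ sin²(Δλ/2) = 0.011137
c = 2·arcsin(√a) = 0.211462 rad = 12.1159°

12.12°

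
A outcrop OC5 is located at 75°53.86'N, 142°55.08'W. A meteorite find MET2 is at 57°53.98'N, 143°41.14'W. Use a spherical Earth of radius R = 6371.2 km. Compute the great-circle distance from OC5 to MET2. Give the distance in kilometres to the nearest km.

OC5: φ = +75.89767°, λ = -142.91800°
MET2: φ = +57.89967°, λ = -143.68567°
Δφ = -17.9980°,  Δλ = -0.7677°
a = sin²(Δφ/2) + cos φ₁ cos φ₂ sin²(Δλ/2) = 0.024472
c = 2·arcsin(√a) = 0.314162 rad = 18.0002°
d = R·c = 6371.2 × 0.314162 = 2001.6 km

2002 km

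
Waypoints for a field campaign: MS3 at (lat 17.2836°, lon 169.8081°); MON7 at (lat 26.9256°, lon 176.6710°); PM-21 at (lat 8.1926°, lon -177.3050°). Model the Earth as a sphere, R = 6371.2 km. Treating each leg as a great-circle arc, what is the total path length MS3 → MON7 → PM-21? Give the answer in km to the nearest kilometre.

MS3→MON7: c = 0.201469 rad, d = 1283.60 km
MON7→PM-21: c = 0.341802 rad, d = 2177.69 km
Total = 1283.60 + 2177.69 = 3461.29 km

3461 km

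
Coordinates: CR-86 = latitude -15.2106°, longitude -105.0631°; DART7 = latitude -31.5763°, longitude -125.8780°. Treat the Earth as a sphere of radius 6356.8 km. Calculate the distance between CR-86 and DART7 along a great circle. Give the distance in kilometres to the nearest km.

Δφ = -16.3657°,  Δλ = -20.8149°
a = sin²(Δφ/2) + cos φ₁ cos φ₂ sin²(Δλ/2) = 0.047086
c = 2·arcsin(√a) = 0.437468 rad = 25.0651°
d = R·c = 6356.8 × 0.437468 = 2780.9 km

2781 km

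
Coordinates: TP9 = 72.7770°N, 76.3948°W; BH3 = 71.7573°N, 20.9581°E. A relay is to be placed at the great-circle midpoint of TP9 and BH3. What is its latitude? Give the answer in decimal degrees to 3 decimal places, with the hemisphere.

Bx = cos φ₂ cos Δλ = -0.040063,  By = cos φ₂ sin Δλ = 0.310469
φₘ = atan2(sin φ₁ + sin φ₂, √((cos φ₁ + Bx)² + By²)) = 78.07138°
λₘ = λ₁ + atan2(By, cos φ₁ + Bx) = -25.90553°

78.071°N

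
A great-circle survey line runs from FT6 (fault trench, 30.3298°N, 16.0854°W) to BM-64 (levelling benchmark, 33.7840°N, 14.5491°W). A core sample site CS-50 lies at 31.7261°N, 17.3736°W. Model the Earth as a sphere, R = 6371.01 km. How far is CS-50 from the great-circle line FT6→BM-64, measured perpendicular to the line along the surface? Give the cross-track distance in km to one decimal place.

168.3 km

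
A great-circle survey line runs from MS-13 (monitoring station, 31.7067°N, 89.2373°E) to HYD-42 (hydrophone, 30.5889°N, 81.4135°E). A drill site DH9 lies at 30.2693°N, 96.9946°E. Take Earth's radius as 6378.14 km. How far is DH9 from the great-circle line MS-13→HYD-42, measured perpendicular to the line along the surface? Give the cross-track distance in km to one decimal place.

228.7 km

δ₁₃ = central angle MS-13→DH9 = 0.118718 rad  (haversine)
θ₁₃ = bearing MS-13→DH9 = 100.179°,  θ₁₂ = bearing MS-13→HYD-42 = 262.563°
dₓₜ = R·arcsin(sin δ₁₃ · sin(θ₁₃ − θ₁₂)) = 6378.14·arcsin(0.11844·sin(-162.384°)) = -228.666 km
|dₓₜ| = 228.666 km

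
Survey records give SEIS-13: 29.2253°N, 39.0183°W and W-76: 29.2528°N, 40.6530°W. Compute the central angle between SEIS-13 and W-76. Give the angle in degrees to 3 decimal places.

1.427°

Δφ = 0.0275°,  Δλ = -1.6347°
a = sin²(Δφ/2) + cos φ₁ cos φ₂ sin²(Δλ/2) = 0.000155
c = 2·arcsin(√a) = 0.024900 rad = 1.4267°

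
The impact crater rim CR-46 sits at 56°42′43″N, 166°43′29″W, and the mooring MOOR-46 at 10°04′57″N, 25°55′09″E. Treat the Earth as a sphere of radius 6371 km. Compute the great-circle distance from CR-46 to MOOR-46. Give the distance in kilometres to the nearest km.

CR-46: φ = +56.71194°, λ = -166.72472°
MOOR-46: φ = +10.08250°, λ = +25.91917°
Δφ = -46.6294°,  Δλ = -167.3561°
a = sin²(Δφ/2) + cos φ₁ cos φ₂ sin²(Δλ/2) = 0.690463
c = 2·arcsin(√a) = 1.961595 rad = 112.3911°
d = R·c = 6371 × 1.961595 = 12497.3 km

12497 km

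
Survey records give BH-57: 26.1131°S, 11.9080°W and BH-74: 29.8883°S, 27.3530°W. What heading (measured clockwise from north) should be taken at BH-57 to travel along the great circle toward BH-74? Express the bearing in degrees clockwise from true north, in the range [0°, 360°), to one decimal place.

Δλ = -15.4450°
y = sin Δλ · cos φ₂ = -0.230893
x = cos φ₁ sin φ₂ − sin φ₁ cos φ₂ cos Δλ = -0.079623
θ = atan2(y, x) = -109.0267° → 250.9733° (mod 360°)

251.0°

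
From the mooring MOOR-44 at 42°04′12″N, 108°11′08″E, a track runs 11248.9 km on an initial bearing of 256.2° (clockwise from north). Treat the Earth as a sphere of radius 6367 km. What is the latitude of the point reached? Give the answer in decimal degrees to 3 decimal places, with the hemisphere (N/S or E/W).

17.706°S

MOOR-44: φ = +42.07000°, λ = +108.18556°
δ = d/R = 11248.9/6367 = 1.766750 rad
φ₂ = arcsin(sin φ₁ cos δ + cos φ₁ sin δ cos θ)
   = arcsin(0.67004·-0.19470 + 0.74233·0.98086·-0.23853) = -17.70638°
λ₂ = λ₁ + atan2(sin θ sin δ cos φ₁, cos δ − sin φ₁ sin φ₂) = 18.92145°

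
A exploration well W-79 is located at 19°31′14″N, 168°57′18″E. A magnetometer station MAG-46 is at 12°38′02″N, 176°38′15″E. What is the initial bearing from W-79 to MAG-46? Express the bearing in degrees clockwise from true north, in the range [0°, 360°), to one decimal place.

131.9°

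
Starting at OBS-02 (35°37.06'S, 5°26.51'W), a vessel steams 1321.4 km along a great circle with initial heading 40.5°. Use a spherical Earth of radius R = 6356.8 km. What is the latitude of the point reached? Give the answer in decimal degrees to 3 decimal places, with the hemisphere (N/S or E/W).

OBS-02: φ = -35.61767°, λ = -5.44183°
δ = d/R = 1321.4/6356.8 = 0.207872 rad
φ₂ = arcsin(sin φ₁ cos δ + cos φ₁ sin δ cos θ)
   = arcsin(-0.58237·0.97847 + 0.81292·0.20638·0.76041) = -26.24841°
λ₂ = λ₁ + atan2(sin θ sin δ cos φ₁, cos δ − sin φ₁ sin φ₂) = 3.15273°

26.248°S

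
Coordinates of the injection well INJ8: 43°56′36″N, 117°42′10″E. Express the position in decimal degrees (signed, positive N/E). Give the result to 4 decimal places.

lat: 43.9433° N → +43.9433°
lon: 117.7028° E → +117.7028°

+43.9433°, +117.7028°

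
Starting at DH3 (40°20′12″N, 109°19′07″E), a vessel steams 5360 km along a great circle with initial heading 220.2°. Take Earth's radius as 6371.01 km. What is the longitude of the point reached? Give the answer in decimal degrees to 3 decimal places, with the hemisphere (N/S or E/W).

80.555°E

DH3: φ = +40.33667°, λ = +109.31861°
δ = d/R = 5360/6371.01 = 0.841311 rad
φ₂ = arcsin(sin φ₁ cos δ + cos φ₁ sin δ cos θ)
   = arcsin(0.64728·0.66649 + 0.76225·0.74552·-0.76380) = -0.15147°
λ₂ = λ₁ + atan2(sin θ sin δ cos φ₁, cos δ − sin φ₁ sin φ₂) = 80.55470°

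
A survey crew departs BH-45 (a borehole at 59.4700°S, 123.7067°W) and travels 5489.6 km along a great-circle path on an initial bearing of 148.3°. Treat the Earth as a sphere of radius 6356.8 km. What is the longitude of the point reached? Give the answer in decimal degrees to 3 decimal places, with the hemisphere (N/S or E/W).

δ = d/R = 5489.6/6356.8 = 0.863579 rad
φ₂ = arcsin(sin φ₁ cos δ + cos φ₁ sin δ cos θ)
   = arcsin(-0.86136·0.64972 + 0.50799·0.76017·-0.85081) = -62.64727°
λ₂ = λ₁ + atan2(sin θ sin δ cos φ₁, cos δ − sin φ₁ sin φ₂) = -4.09279°

4.093°W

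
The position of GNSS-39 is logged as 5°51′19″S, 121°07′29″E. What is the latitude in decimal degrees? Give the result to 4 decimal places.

5.8553°S

5° + 51′/60 + 19″/3600 = 5 + 0.85000 + 0.00528 = 5.8553°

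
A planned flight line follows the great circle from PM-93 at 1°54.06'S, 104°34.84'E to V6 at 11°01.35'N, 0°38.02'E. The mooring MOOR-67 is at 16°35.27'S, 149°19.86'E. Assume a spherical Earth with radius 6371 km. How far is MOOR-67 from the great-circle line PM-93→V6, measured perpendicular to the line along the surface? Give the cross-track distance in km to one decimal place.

PM-93: φ = -1.90100°, λ = +104.58067°
V6: φ = +11.02250°, λ = +0.63367°
MOOR-67: φ = -16.58783°, λ = +149.33100°
δ₁₃ = central angle PM-93→MOOR-67 = 0.809692 rad  (haversine)
θ₁₃ = bearing PM-93→MOOR-67 = 111.277°,  θ₁₂ = bearing PM-93→V6 = 280.888°
dₓₜ = R·arcsin(sin δ₁₃ · sin(θ₁₃ − θ₁₂)) = 6371·arcsin(0.72407·sin(-169.611°)) = -834.240 km
|dₓₜ| = 834.240 km

834.2 km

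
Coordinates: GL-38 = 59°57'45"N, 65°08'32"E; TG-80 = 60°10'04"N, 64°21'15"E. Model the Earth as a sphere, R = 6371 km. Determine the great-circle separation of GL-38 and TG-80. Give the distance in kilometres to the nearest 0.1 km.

GL-38: φ = +59.96250°, λ = +65.14222°
TG-80: φ = +60.16778°, λ = +64.35417°
Δφ = 0.2053°,  Δλ = -0.7881°
a = sin²(Δφ/2) + cos φ₁ cos φ₂ sin²(Δλ/2) = 0.000015
c = 2·arcsin(√a) = 0.007742 rad = 0.4436°
d = R·c = 6371 × 0.007742 = 49.3 km

49.3 km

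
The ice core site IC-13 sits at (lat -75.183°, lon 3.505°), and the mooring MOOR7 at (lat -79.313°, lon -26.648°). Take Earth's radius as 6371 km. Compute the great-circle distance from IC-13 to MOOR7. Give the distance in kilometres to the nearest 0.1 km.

856.1 km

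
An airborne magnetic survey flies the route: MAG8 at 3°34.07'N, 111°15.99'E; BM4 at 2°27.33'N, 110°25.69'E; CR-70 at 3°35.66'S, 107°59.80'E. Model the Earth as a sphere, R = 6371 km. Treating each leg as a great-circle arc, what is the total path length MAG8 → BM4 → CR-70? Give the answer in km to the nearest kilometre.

880 km

MAG8: φ = +3.56783°, λ = +111.26650°
BM4: φ = +2.45550°, λ = +110.42817°
CR-70: φ = -3.59433°, λ = +107.99667°
MAG8→BM4: c = 0.024298 rad, d = 154.80 km
BM4→CR-70: c = 0.113790 rad, d = 724.96 km
Total = 154.80 + 724.96 = 879.76 km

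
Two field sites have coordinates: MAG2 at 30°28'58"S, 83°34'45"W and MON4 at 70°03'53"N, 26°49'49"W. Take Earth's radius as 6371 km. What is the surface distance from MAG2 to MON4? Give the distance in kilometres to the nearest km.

12054 km

MAG2: φ = -30.48278°, λ = -83.57917°
MON4: φ = +70.06472°, λ = -26.83028°
Δφ = 100.5475°,  Δλ = 56.7489°
a = sin²(Δφ/2) + cos φ₁ cos φ₂ sin²(Δλ/2) = 0.657886
c = 2·arcsin(√a) = 1.892066 rad = 108.4074°
d = R·c = 6371 × 1.892066 = 12054.4 km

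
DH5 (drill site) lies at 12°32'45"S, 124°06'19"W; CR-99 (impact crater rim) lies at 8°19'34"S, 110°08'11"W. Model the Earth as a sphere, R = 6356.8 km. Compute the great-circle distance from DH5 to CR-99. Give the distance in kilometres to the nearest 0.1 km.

1594.0 km

DH5: φ = -12.54583°, λ = -124.10528°
CR-99: φ = -8.32611°, λ = -110.13639°
Δφ = 4.2197°,  Δλ = 13.9689°
a = sin²(Δφ/2) + cos φ₁ cos φ₂ sin²(Δλ/2) = 0.015637
c = 2·arcsin(√a) = 0.250750 rad = 14.3669°
d = R·c = 6356.8 × 0.250750 = 1594.0 km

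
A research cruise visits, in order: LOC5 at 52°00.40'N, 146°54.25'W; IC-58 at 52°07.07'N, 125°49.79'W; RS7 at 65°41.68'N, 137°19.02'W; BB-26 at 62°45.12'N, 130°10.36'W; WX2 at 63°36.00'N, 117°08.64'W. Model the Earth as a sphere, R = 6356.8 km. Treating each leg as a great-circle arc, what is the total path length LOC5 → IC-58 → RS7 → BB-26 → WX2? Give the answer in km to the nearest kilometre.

4202 km

LOC5: φ = +52.00667°, λ = -146.90417°
IC-58: φ = +52.11783°, λ = -125.82983°
RS7: φ = +65.69467°, λ = -137.31700°
BB-26: φ = +62.75200°, λ = -130.17267°
WX2: φ = +63.60000°, λ = -117.14400°
LOC5→IC-58: c = 0.225347 rad, d = 1432.49 km
IC-58→RS7: c = 0.257642 rad, d = 1637.78 km
RS7→BB-26: c = 0.074606 rad, d = 474.25 km
BB-26→WX2: c = 0.103487 rad, d = 657.85 km
Total = 1432.49 + 1637.78 + 474.25 + 657.85 = 4202.37 km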